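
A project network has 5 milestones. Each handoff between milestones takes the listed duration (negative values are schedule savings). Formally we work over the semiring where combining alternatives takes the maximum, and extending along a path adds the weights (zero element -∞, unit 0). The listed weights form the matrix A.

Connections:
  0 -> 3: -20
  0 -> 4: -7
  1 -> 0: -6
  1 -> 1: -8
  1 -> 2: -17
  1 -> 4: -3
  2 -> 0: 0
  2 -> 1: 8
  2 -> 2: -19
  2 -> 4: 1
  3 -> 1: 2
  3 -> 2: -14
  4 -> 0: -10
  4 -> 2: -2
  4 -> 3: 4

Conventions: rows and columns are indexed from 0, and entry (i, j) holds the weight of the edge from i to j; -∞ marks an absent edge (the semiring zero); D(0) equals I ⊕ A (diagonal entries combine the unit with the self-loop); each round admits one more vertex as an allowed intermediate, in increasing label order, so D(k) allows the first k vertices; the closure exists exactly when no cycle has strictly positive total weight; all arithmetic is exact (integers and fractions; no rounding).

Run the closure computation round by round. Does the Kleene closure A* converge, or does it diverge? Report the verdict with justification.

D(0):
  [0, -∞, -∞, -20, -7]
  [-6, 0, -17, -∞, -3]
  [0, 8, 0, -∞, 1]
  [-∞, 2, -14, 0, -∞]
  [-10, -∞, -2, 4, 0]
D(1):
  [0, -∞, -∞, -20, -7]
  [-6, 0, -17, -26, -3]
  [0, 8, 0, -20, 1]
  [-∞, 2, -14, 0, -∞]
  [-10, -∞, -2, 4, 0]
D(2):
  [0, -∞, -∞, -20, -7]
  [-6, 0, -17, -26, -3]
  [2, 8, 0, -18, 5]
  [-4, 2, -14, 0, -1]
  [-10, -∞, -2, 4, 0]
Detection: at round 3, diagonal entry (4, 4) turns strictly positive.
Key observation: the cycle 4->2->1->4 has total weight (-2) + 8 + (-3), which is strictly positive.
Answer: DIVERGES — positive cycle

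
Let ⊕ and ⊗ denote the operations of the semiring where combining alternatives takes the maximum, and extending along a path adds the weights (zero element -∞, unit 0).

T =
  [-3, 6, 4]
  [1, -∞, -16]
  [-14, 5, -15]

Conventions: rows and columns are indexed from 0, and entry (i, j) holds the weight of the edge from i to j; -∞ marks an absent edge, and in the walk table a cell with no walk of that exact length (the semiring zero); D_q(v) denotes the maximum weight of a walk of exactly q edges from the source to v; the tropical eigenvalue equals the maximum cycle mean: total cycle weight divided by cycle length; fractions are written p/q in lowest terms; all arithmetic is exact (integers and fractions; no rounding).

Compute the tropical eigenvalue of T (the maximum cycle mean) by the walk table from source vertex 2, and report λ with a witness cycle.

q=0: [-∞, -∞, 0]
q=1: [-14, 5, -15]
q=2: [6, -8, -10]
q=3: [3, 12, 10]
Optimal cycle mean attained by: cycle 0->1->0, total 6 + 1, length 2.
Answer: λ = 7/2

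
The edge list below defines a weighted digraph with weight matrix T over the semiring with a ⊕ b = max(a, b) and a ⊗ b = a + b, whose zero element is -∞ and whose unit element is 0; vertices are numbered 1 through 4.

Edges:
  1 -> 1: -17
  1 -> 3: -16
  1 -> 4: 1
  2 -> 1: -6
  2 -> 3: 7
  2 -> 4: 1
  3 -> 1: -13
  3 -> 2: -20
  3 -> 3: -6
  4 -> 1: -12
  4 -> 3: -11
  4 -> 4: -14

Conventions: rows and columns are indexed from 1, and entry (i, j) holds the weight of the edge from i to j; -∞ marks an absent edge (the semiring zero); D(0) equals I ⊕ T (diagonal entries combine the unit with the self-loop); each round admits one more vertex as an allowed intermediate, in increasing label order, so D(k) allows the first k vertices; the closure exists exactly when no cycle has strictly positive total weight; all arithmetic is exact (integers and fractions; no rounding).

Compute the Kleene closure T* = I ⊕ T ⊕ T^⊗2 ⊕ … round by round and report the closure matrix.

D(0):
  [0, -∞, -16, 1]
  [-6, 0, 7, 1]
  [-13, -20, 0, -∞]
  [-12, -∞, -11, 0]
D(1):
  [0, -∞, -16, 1]
  [-6, 0, 7, 1]
  [-13, -20, 0, -12]
  [-12, -∞, -11, 0]
D(2):
  [0, -∞, -16, 1]
  [-6, 0, 7, 1]
  [-13, -20, 0, -12]
  [-12, -∞, -11, 0]
D(3):
  [0, -36, -16, 1]
  [-6, 0, 7, 1]
  [-13, -20, 0, -12]
  [-12, -31, -11, 0]
D(4):
  [0, -30, -10, 1]
  [-6, 0, 7, 1]
  [-13, -20, 0, -12]
  [-12, -31, -11, 0]
Answer: T* = [[0, -30, -10, 1], [-6, 0, 7, 1], [-13, -20, 0, -12], [-12, -31, -11, 0]]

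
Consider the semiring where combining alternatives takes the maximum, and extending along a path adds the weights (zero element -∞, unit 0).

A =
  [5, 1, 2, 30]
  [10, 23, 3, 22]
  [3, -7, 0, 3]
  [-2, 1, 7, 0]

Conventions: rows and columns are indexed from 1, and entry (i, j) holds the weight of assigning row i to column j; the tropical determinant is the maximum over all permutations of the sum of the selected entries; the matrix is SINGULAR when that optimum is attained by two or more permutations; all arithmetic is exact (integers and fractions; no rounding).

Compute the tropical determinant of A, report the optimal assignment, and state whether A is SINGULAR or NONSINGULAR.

σ = (1, 2, 3, 4): 5 + 23 + 0 + 0 = 28
σ = (1, 2, 4, 3): 5 + 23 + 3 + 7 = 38
σ = (1, 3, 2, 4): 5 + 3 + (-7) + 0 = 1
σ = (1, 3, 4, 2): 5 + 3 + 3 + 1 = 12
σ = (1, 4, 2, 3): 5 + 22 + (-7) + 7 = 27
σ = (1, 4, 3, 2): 5 + 22 + 0 + 1 = 28
σ = (2, 1, 3, 4): 1 + 10 + 0 + 0 = 11
σ = (2, 1, 4, 3): 1 + 10 + 3 + 7 = 21
σ = (2, 3, 1, 4): 1 + 3 + 3 + 0 = 7
σ = (2, 3, 4, 1): 1 + 3 + 3 + (-2) = 5
σ = (2, 4, 1, 3): 1 + 22 + 3 + 7 = 33
σ = (2, 4, 3, 1): 1 + 22 + 0 + (-2) = 21
σ = (3, 1, 2, 4): 2 + 10 + (-7) + 0 = 5
σ = (3, 1, 4, 2): 2 + 10 + 3 + 1 = 16
σ = (3, 2, 1, 4): 2 + 23 + 3 + 0 = 28
σ = (3, 2, 4, 1): 2 + 23 + 3 + (-2) = 26
σ = (3, 4, 1, 2): 2 + 22 + 3 + 1 = 28
σ = (3, 4, 2, 1): 2 + 22 + (-7) + (-2) = 15
σ = (4, 1, 2, 3): 30 + 10 + (-7) + 7 = 40
σ = (4, 1, 3, 2): 30 + 10 + 0 + 1 = 41
σ = (4, 2, 1, 3): 30 + 23 + 3 + 7 = 63
σ = (4, 2, 3, 1): 30 + 23 + 0 + (-2) = 51
σ = (4, 3, 1, 2): 30 + 3 + 3 + 1 = 37
σ = (4, 3, 2, 1): 30 + 3 + (-7) + (-2) = 24
Optimal value attained by: σ = (4, 2, 1, 3).
Answer: det⊕(A) = 63; verdict: NONSINGULAR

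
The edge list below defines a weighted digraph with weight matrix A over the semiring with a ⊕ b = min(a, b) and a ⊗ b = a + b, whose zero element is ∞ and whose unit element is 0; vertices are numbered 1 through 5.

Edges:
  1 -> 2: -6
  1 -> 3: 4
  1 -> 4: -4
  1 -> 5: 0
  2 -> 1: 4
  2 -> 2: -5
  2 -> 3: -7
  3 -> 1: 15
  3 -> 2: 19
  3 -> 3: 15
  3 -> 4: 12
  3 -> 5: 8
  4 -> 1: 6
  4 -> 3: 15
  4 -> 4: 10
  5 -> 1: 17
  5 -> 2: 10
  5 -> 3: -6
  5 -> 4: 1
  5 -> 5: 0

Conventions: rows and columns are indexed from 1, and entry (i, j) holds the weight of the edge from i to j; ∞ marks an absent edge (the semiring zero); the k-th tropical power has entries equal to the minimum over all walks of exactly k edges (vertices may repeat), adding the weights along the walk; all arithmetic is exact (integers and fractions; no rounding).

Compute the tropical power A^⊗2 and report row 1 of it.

A^⊗2:
  [-2, -11, -13, 1, 0]
  [-1, -10, -12, 0, 1]
  [18, 9, 2, 9, 8]
  [16, 0, 10, 2, 6]
  [7, 5, -6, 1, 0]
Answer: row 1 of A^⊗2 = [-2, -11, -13, 1, 0]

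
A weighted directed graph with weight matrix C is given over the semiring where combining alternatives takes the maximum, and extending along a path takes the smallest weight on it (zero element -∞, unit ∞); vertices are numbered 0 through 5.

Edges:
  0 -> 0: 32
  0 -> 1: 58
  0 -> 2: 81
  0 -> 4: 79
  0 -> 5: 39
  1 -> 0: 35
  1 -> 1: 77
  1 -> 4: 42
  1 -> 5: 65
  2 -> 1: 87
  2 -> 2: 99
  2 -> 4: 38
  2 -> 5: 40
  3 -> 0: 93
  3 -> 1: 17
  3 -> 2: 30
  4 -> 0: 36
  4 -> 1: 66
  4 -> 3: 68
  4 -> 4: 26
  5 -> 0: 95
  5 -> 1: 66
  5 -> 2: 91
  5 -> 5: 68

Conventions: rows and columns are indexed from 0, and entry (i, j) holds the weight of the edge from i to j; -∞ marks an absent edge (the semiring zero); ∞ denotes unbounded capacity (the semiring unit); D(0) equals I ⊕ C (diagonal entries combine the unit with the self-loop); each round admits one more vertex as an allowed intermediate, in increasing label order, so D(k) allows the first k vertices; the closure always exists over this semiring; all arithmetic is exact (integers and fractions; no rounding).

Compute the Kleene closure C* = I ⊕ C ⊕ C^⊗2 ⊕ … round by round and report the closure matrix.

D(0):
  [∞, 58, 81, -∞, 79, 39]
  [35, ∞, -∞, -∞, 42, 65]
  [-∞, 87, ∞, -∞, 38, 40]
  [93, 17, 30, ∞, -∞, -∞]
  [36, 66, -∞, 68, ∞, -∞]
  [95, 66, 91, -∞, -∞, ∞]
D(1):
  [∞, 58, 81, -∞, 79, 39]
  [35, ∞, 35, -∞, 42, 65]
  [-∞, 87, ∞, -∞, 38, 40]
  [93, 58, 81, ∞, 79, 39]
  [36, 66, 36, 68, ∞, 36]
  [95, 66, 91, -∞, 79, ∞]
D(2):
  [∞, 58, 81, -∞, 79, 58]
  [35, ∞, 35, -∞, 42, 65]
  [35, 87, ∞, -∞, 42, 65]
  [93, 58, 81, ∞, 79, 58]
  [36, 66, 36, 68, ∞, 65]
  [95, 66, 91, -∞, 79, ∞]
D(3):
  [∞, 81, 81, -∞, 79, 65]
  [35, ∞, 35, -∞, 42, 65]
  [35, 87, ∞, -∞, 42, 65]
  [93, 81, 81, ∞, 79, 65]
  [36, 66, 36, 68, ∞, 65]
  [95, 87, 91, -∞, 79, ∞]
D(4):
  [∞, 81, 81, -∞, 79, 65]
  [35, ∞, 35, -∞, 42, 65]
  [35, 87, ∞, -∞, 42, 65]
  [93, 81, 81, ∞, 79, 65]
  [68, 68, 68, 68, ∞, 65]
  [95, 87, 91, -∞, 79, ∞]
D(5):
  [∞, 81, 81, 68, 79, 65]
  [42, ∞, 42, 42, 42, 65]
  [42, 87, ∞, 42, 42, 65]
  [93, 81, 81, ∞, 79, 65]
  [68, 68, 68, 68, ∞, 65]
  [95, 87, 91, 68, 79, ∞]
D(6):
  [∞, 81, 81, 68, 79, 65]
  [65, ∞, 65, 65, 65, 65]
  [65, 87, ∞, 65, 65, 65]
  [93, 81, 81, ∞, 79, 65]
  [68, 68, 68, 68, ∞, 65]
  [95, 87, 91, 68, 79, ∞]
Answer: C* = [[∞, 81, 81, 68, 79, 65], [65, ∞, 65, 65, 65, 65], [65, 87, ∞, 65, 65, 65], [93, 81, 81, ∞, 79, 65], [68, 68, 68, 68, ∞, 65], [95, 87, 91, 68, 79, ∞]]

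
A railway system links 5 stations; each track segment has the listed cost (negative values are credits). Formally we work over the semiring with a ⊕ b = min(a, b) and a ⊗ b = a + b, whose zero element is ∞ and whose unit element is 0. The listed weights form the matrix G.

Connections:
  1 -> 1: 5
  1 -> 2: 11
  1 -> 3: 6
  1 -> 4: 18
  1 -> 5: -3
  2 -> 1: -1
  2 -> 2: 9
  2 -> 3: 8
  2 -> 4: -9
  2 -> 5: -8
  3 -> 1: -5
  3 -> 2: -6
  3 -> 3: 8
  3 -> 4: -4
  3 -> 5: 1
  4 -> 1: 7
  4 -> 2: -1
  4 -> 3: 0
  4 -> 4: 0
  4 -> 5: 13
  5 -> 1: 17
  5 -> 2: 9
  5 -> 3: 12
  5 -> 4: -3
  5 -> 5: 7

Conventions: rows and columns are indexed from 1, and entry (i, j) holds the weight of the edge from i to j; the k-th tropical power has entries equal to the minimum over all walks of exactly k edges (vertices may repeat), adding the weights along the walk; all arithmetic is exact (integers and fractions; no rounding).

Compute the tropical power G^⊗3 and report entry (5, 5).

G^⊗2:
  [1, 0, 9, -6, 2]
  [-2, -10, -9, -11, -4]
  [-7, -5, -4, -15, -14]
  [-5, -6, 0, -10, -9]
  [4, -4, -3, -3, 1]
G^⊗3:
  [-1, -7, -6, -9, -8]
  [-14, -15, -11, -19, -18]
  [-9, -16, -15, -17, -13]
  [-7, -11, -10, -15, -14]
  [-8, -9, -3, -13, -12]
Key observation: the optimum is the walk 5->4->2->5, with weight (-3) + (-1) + (-8) = -12.
Optimal value attained by: walk 5->4->2->5.
Answer: (G^⊗3)[5][5] = -12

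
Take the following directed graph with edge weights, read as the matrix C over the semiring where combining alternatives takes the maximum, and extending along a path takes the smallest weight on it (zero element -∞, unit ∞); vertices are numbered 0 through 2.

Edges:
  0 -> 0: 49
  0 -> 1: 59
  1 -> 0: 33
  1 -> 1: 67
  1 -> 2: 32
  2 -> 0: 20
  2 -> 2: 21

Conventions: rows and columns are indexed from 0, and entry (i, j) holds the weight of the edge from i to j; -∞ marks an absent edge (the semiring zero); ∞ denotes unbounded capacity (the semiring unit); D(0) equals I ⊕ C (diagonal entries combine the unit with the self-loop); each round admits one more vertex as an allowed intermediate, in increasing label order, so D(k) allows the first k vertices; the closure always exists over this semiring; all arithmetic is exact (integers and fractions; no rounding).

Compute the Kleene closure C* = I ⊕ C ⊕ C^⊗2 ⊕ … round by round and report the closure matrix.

D(0):
  [∞, 59, -∞]
  [33, ∞, 32]
  [20, -∞, ∞]
D(1):
  [∞, 59, -∞]
  [33, ∞, 32]
  [20, 20, ∞]
D(2):
  [∞, 59, 32]
  [33, ∞, 32]
  [20, 20, ∞]
D(3):
  [∞, 59, 32]
  [33, ∞, 32]
  [20, 20, ∞]
Answer: C* = [[∞, 59, 32], [33, ∞, 32], [20, 20, ∞]]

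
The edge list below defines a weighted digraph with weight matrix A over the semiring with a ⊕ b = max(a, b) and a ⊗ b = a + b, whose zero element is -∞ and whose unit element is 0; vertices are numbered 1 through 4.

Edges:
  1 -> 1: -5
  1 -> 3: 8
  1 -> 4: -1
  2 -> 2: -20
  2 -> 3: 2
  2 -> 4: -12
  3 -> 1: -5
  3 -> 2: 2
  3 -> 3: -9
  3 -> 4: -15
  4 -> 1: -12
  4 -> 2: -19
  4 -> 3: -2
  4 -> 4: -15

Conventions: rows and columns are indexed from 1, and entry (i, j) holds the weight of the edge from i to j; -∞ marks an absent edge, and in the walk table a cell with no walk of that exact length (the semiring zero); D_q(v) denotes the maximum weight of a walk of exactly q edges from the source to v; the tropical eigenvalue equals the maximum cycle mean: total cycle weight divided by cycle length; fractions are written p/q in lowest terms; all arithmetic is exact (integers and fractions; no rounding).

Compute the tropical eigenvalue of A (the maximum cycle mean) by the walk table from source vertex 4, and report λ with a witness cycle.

q=0: [-∞, -∞, -∞, 0]
q=1: [-12, -19, -2, -15]
q=2: [-7, 0, -4, -13]
q=3: [-9, -2, 2, -8]
q=4: [-3, 4, 0, -10]
Optimal cycle mean attained by: cycle 2->3->2, total 2 + 2, length 2.
Answer: λ = 2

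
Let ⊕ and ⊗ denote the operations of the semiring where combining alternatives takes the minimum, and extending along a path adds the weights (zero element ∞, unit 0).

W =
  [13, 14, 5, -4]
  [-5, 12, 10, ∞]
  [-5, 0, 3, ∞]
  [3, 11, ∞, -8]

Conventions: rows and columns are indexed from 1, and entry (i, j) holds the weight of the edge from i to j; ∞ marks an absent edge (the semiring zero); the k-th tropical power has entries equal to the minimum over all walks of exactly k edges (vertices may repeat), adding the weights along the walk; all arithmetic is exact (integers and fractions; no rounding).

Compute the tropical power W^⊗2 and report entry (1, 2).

W^⊗2:
  [-1, 5, 8, -12]
  [5, 9, 0, -9]
  [-5, 3, 0, -9]
  [-5, 3, 8, -16]
Key observation: the optimum is the walk 1->3->2, with weight 5 + 0 = 5.
Optimal value attained by: walk 1->3->2.
Answer: (W^⊗2)[1][2] = 5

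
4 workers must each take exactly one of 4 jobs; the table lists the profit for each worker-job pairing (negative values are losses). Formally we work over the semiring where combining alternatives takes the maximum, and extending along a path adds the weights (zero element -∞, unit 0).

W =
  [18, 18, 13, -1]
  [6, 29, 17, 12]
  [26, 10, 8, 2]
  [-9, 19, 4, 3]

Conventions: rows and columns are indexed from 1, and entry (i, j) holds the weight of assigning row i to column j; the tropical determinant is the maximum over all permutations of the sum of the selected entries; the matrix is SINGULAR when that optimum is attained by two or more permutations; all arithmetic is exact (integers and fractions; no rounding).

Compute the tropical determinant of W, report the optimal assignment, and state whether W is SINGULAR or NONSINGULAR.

σ = (1, 2, 3, 4): 18 + 29 + 8 + 3 = 58
σ = (1, 2, 4, 3): 18 + 29 + 2 + 4 = 53
σ = (1, 3, 2, 4): 18 + 17 + 10 + 3 = 48
σ = (1, 3, 4, 2): 18 + 17 + 2 + 19 = 56
σ = (1, 4, 2, 3): 18 + 12 + 10 + 4 = 44
σ = (1, 4, 3, 2): 18 + 12 + 8 + 19 = 57
σ = (2, 1, 3, 4): 18 + 6 + 8 + 3 = 35
σ = (2, 1, 4, 3): 18 + 6 + 2 + 4 = 30
σ = (2, 3, 1, 4): 18 + 17 + 26 + 3 = 64
σ = (2, 3, 4, 1): 18 + 17 + 2 + (-9) = 28
σ = (2, 4, 1, 3): 18 + 12 + 26 + 4 = 60
σ = (2, 4, 3, 1): 18 + 12 + 8 + (-9) = 29
σ = (3, 1, 2, 4): 13 + 6 + 10 + 3 = 32
σ = (3, 1, 4, 2): 13 + 6 + 2 + 19 = 40
σ = (3, 2, 1, 4): 13 + 29 + 26 + 3 = 71
σ = (3, 2, 4, 1): 13 + 29 + 2 + (-9) = 35
σ = (3, 4, 1, 2): 13 + 12 + 26 + 19 = 70
σ = (3, 4, 2, 1): 13 + 12 + 10 + (-9) = 26
σ = (4, 1, 2, 3): (-1) + 6 + 10 + 4 = 19
σ = (4, 1, 3, 2): (-1) + 6 + 8 + 19 = 32
σ = (4, 2, 1, 3): (-1) + 29 + 26 + 4 = 58
σ = (4, 2, 3, 1): (-1) + 29 + 8 + (-9) = 27
σ = (4, 3, 1, 2): (-1) + 17 + 26 + 19 = 61
σ = (4, 3, 2, 1): (-1) + 17 + 10 + (-9) = 17
Optimal value attained by: σ = (3, 2, 1, 4).
Answer: det⊕(W) = 71; verdict: NONSINGULAR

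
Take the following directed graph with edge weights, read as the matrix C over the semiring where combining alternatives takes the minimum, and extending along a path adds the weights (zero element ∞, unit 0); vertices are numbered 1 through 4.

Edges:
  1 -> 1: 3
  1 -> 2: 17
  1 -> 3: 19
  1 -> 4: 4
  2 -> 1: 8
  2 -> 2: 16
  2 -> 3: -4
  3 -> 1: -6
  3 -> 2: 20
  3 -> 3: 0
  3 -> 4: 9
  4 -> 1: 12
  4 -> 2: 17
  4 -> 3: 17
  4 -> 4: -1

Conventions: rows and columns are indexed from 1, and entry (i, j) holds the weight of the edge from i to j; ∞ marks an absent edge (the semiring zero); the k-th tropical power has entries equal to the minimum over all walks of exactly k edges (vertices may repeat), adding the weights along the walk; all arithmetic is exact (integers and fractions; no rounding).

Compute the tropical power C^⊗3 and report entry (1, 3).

C^⊗2:
  [6, 20, 13, 3]
  [-10, 16, -4, 5]
  [-6, 11, 0, -2]
  [11, 16, 13, -2]
C^⊗3:
  [7, 20, 13, 2]
  [-10, 7, -4, -6]
  [-6, 11, 0, -3]
  [7, 15, 12, -3]
Key observation: the optimum is the walk 1->2->3->3, with weight 17 + (-4) + 0 = 13.
Optimal value attained by: walk 1->2->3->3.
Answer: (C^⊗3)[1][3] = 13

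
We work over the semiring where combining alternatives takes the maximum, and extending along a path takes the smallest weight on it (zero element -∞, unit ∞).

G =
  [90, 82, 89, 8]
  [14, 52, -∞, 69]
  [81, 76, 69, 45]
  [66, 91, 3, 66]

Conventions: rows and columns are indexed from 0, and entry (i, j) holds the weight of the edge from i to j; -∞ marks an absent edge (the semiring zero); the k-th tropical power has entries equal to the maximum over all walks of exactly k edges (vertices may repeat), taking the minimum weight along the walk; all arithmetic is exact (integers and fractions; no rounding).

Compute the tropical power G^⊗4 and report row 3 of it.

G^⊗2:
  [90, 82, 89, 69]
  [66, 69, 14, 66]
  [81, 81, 81, 69]
  [66, 66, 66, 69]
G^⊗3:
  [90, 82, 89, 69]
  [66, 66, 66, 69]
  [81, 81, 81, 69]
  [66, 69, 66, 66]
G^⊗4:
  [90, 82, 89, 69]
  [66, 69, 66, 66]
  [81, 81, 81, 69]
  [66, 66, 66, 69]
Answer: row 3 of G^⊗4 = [66, 66, 66, 69]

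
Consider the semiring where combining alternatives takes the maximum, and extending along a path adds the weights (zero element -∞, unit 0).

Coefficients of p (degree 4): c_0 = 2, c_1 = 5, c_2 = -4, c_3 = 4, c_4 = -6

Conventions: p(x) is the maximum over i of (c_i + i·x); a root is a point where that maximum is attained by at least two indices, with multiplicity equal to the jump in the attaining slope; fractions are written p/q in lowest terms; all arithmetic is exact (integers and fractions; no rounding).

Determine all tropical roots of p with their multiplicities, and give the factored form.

hull edge (i=0, c=2) to (i=1, c=5): slope 3, span 1
hull edge (i=1, c=5) to (i=3, c=4): slope -1/2, span 2
hull edge (i=3, c=4) to (i=4, c=-6): slope -10, span 1
Factored form: p(x) = -6 ⊗ (x ⊕ (-3)) ⊗ (x ⊕ 1/2) ⊗ (x ⊕ 1/2) ⊗ (x ⊕ 10)
Answer: roots = -3 (mult 1), 1/2 (mult 2), 10 (mult 1)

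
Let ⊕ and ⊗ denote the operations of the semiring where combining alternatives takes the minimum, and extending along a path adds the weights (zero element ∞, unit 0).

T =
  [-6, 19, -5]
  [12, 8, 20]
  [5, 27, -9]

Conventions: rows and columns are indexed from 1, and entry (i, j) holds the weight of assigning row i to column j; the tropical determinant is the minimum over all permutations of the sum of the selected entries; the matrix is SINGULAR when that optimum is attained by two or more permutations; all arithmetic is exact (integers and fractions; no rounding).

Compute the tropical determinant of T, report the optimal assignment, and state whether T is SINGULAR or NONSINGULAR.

σ = (1, 2, 3): (-6) + 8 + (-9) = -7
σ = (1, 3, 2): (-6) + 20 + 27 = 41
σ = (2, 1, 3): 19 + 12 + (-9) = 22
σ = (2, 3, 1): 19 + 20 + 5 = 44
σ = (3, 1, 2): (-5) + 12 + 27 = 34
σ = (3, 2, 1): (-5) + 8 + 5 = 8
Optimal value attained by: σ = (1, 2, 3).
Answer: det⊕(T) = -7; verdict: NONSINGULAR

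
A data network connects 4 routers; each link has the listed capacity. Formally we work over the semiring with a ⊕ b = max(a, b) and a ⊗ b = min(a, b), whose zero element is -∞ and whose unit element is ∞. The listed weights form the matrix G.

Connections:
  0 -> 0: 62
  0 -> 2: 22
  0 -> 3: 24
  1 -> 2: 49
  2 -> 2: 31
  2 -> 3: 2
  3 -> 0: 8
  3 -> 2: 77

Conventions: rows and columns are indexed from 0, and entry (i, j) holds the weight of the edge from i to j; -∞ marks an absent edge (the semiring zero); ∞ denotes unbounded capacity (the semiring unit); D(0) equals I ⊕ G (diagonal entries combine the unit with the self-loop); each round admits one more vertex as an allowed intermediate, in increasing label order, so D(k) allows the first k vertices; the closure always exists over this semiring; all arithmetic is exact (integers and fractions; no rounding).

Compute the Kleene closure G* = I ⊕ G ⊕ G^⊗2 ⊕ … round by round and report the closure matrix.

D(0):
  [∞, -∞, 22, 24]
  [-∞, ∞, 49, -∞]
  [-∞, -∞, ∞, 2]
  [8, -∞, 77, ∞]
D(1):
  [∞, -∞, 22, 24]
  [-∞, ∞, 49, -∞]
  [-∞, -∞, ∞, 2]
  [8, -∞, 77, ∞]
D(2):
  [∞, -∞, 22, 24]
  [-∞, ∞, 49, -∞]
  [-∞, -∞, ∞, 2]
  [8, -∞, 77, ∞]
D(3):
  [∞, -∞, 22, 24]
  [-∞, ∞, 49, 2]
  [-∞, -∞, ∞, 2]
  [8, -∞, 77, ∞]
D(4):
  [∞, -∞, 24, 24]
  [2, ∞, 49, 2]
  [2, -∞, ∞, 2]
  [8, -∞, 77, ∞]
Answer: G* = [[∞, -∞, 24, 24], [2, ∞, 49, 2], [2, -∞, ∞, 2], [8, -∞, 77, ∞]]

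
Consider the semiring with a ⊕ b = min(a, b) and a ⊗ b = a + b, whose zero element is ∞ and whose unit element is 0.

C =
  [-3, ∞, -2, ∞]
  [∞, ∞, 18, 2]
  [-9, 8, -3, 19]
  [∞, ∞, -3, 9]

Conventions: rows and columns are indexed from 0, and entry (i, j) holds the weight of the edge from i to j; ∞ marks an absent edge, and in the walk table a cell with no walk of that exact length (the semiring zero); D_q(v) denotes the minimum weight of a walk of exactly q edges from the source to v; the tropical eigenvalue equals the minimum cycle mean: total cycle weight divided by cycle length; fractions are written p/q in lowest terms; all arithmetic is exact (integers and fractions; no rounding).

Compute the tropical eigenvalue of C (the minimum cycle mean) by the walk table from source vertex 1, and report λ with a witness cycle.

q=0: [∞, 0, ∞, ∞]
q=1: [∞, ∞, 18, 2]
q=2: [9, 26, -1, 11]
q=3: [-10, 7, -4, 18]
q=4: [-13, 4, -12, 9]
Optimal cycle mean attained by: cycle 0->2->0, total (-2) + (-9), length 2.
Answer: λ = -11/2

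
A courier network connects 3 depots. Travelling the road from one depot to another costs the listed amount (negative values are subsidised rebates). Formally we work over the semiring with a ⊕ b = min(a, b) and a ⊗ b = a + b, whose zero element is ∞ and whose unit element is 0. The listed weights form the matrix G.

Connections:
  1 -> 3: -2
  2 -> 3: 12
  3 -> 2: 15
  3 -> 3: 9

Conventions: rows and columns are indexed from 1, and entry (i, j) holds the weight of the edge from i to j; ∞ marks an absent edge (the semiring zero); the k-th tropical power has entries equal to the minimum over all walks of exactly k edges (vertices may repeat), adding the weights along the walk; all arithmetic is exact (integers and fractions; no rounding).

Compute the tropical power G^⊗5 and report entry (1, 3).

G^⊗2:
  [∞, 13, 7]
  [∞, 27, 21]
  [∞, 24, 18]
G^⊗3:
  [∞, 22, 16]
  [∞, 36, 30]
  [∞, 33, 27]
G^⊗4:
  [∞, 31, 25]
  [∞, 45, 39]
  [∞, 42, 36]
G^⊗5:
  [∞, 40, 34]
  [∞, 54, 48]
  [∞, 51, 45]
Key observation: the optimum is the walk 1->3->3->3->3->3, with weight (-2) + 9 + 9 + 9 + 9 = 34.
Optimal value attained by: walk 1->3->3->3->3->3.
Answer: (G^⊗5)[1][3] = 34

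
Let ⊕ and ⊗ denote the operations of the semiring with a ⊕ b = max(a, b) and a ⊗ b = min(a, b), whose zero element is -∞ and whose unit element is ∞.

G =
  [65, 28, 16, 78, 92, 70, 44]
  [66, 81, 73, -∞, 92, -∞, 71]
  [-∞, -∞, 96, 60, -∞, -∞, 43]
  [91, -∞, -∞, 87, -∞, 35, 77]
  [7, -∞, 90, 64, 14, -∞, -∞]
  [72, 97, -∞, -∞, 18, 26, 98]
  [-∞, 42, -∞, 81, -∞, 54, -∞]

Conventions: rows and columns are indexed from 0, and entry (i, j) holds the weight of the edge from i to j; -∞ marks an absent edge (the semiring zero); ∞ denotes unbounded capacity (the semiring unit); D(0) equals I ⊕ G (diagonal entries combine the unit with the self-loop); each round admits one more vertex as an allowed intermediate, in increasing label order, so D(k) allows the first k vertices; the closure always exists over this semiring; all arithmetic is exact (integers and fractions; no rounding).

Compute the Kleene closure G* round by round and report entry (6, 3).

D(0):
  [∞, 28, 16, 78, 92, 70, 44]
  [66, ∞, 73, -∞, 92, -∞, 71]
  [-∞, -∞, ∞, 60, -∞, -∞, 43]
  [91, -∞, -∞, ∞, -∞, 35, 77]
  [7, -∞, 90, 64, ∞, -∞, -∞]
  [72, 97, -∞, -∞, 18, ∞, 98]
  [-∞, 42, -∞, 81, -∞, 54, ∞]
D(1):
  [∞, 28, 16, 78, 92, 70, 44]
  [66, ∞, 73, 66, 92, 66, 71]
  [-∞, -∞, ∞, 60, -∞, -∞, 43]
  [91, 28, 16, ∞, 91, 70, 77]
  [7, 7, 90, 64, ∞, 7, 7]
  [72, 97, 16, 72, 72, ∞, 98]
  [-∞, 42, -∞, 81, -∞, 54, ∞]
D(2):
  [∞, 28, 28, 78, 92, 70, 44]
  [66, ∞, 73, 66, 92, 66, 71]
  [-∞, -∞, ∞, 60, -∞, -∞, 43]
  [91, 28, 28, ∞, 91, 70, 77]
  [7, 7, 90, 64, ∞, 7, 7]
  [72, 97, 73, 72, 92, ∞, 98]
  [42, 42, 42, 81, 42, 54, ∞]
D(3):
  [∞, 28, 28, 78, 92, 70, 44]
  [66, ∞, 73, 66, 92, 66, 71]
  [-∞, -∞, ∞, 60, -∞, -∞, 43]
  [91, 28, 28, ∞, 91, 70, 77]
  [7, 7, 90, 64, ∞, 7, 43]
  [72, 97, 73, 72, 92, ∞, 98]
  [42, 42, 42, 81, 42, 54, ∞]
D(4):
  [∞, 28, 28, 78, 92, 70, 77]
  [66, ∞, 73, 66, 92, 66, 71]
  [60, 28, ∞, 60, 60, 60, 60]
  [91, 28, 28, ∞, 91, 70, 77]
  [64, 28, 90, 64, ∞, 64, 64]
  [72, 97, 73, 72, 92, ∞, 98]
  [81, 42, 42, 81, 81, 70, ∞]
D(5):
  [∞, 28, 90, 78, 92, 70, 77]
  [66, ∞, 90, 66, 92, 66, 71]
  [60, 28, ∞, 60, 60, 60, 60]
  [91, 28, 90, ∞, 91, 70, 77]
  [64, 28, 90, 64, ∞, 64, 64]
  [72, 97, 90, 72, 92, ∞, 98]
  [81, 42, 81, 81, 81, 70, ∞]
D(6):
  [∞, 70, 90, 78, 92, 70, 77]
  [66, ∞, 90, 66, 92, 66, 71]
  [60, 60, ∞, 60, 60, 60, 60]
  [91, 70, 90, ∞, 91, 70, 77]
  [64, 64, 90, 64, ∞, 64, 64]
  [72, 97, 90, 72, 92, ∞, 98]
  [81, 70, 81, 81, 81, 70, ∞]
D(7):
  [∞, 70, 90, 78, 92, 70, 77]
  [71, ∞, 90, 71, 92, 70, 71]
  [60, 60, ∞, 60, 60, 60, 60]
  [91, 70, 90, ∞, 91, 70, 77]
  [64, 64, 90, 64, ∞, 64, 64]
  [81, 97, 90, 81, 92, ∞, 98]
  [81, 70, 81, 81, 81, 70, ∞]
Answer: G*[6][3] = 81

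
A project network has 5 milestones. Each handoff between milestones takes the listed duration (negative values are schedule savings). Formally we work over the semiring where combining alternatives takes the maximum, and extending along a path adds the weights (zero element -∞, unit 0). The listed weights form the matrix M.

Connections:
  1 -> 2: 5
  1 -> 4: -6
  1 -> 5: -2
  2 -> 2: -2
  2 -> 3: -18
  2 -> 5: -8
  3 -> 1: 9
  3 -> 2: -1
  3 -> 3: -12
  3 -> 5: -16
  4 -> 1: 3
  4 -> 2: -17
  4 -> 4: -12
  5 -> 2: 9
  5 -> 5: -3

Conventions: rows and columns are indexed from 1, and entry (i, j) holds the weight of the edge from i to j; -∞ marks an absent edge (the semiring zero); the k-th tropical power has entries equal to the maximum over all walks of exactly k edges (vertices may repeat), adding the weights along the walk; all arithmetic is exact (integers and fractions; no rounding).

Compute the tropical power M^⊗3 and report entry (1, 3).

M^⊗2:
  [-3, 7, -13, -18, -3]
  [-9, 1, -20, -∞, -10]
  [-3, 14, -19, 3, 7]
  [-9, 8, -35, -3, 1]
  [-∞, 7, -9, -∞, 1]
M^⊗3:
  [-4, 6, -11, -9, -1]
  [-11, -1, -17, -15, -7]
  [6, 16, -4, -9, 6]
  [0, 10, -10, -15, 0]
  [0, 10, -11, -∞, -1]
Key observation: the optimum is the walk 1->5->2->3, with weight (-2) + 9 + (-18) = -11.
Optimal value attained by: walk 1->5->2->3.
Answer: (M^⊗3)[1][3] = -11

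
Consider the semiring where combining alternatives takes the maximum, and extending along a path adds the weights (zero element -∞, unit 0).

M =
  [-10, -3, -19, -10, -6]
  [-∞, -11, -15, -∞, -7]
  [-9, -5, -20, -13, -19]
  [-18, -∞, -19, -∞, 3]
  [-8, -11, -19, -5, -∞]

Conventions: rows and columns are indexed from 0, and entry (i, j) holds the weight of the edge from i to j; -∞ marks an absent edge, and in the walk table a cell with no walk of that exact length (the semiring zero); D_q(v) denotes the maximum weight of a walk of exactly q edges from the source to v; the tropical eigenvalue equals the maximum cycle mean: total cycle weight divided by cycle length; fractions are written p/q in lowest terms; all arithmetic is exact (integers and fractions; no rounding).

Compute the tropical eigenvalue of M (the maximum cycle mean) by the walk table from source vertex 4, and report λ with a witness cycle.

q=0: [-∞, -∞, -∞, -∞, 0]
q=1: [-8, -11, -19, -5, -∞]
q=2: [-18, -11, -24, -18, -2]
q=3: [-10, -13, -21, -7, -15]
q=4: [-20, -13, -26, -20, -4]
q=5: [-12, -15, -23, -9, -17]
Optimal cycle mean attained by: cycle 3->4->3, total 3 + (-5), length 2.
Answer: λ = -1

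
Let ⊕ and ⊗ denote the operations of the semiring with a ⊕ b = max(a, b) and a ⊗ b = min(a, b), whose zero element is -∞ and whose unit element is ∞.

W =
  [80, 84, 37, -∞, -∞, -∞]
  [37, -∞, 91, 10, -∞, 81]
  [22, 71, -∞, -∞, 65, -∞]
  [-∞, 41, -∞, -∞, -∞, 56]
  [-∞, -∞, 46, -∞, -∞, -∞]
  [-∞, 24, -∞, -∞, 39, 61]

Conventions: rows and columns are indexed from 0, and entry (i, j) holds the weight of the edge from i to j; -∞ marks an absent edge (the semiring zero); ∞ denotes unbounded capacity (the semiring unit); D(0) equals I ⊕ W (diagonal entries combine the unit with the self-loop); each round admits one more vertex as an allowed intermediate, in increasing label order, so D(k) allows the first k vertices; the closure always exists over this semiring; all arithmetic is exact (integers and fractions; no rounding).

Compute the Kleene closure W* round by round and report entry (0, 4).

D(0):
  [∞, 84, 37, -∞, -∞, -∞]
  [37, ∞, 91, 10, -∞, 81]
  [22, 71, ∞, -∞, 65, -∞]
  [-∞, 41, -∞, ∞, -∞, 56]
  [-∞, -∞, 46, -∞, ∞, -∞]
  [-∞, 24, -∞, -∞, 39, ∞]
D(1):
  [∞, 84, 37, -∞, -∞, -∞]
  [37, ∞, 91, 10, -∞, 81]
  [22, 71, ∞, -∞, 65, -∞]
  [-∞, 41, -∞, ∞, -∞, 56]
  [-∞, -∞, 46, -∞, ∞, -∞]
  [-∞, 24, -∞, -∞, 39, ∞]
D(2):
  [∞, 84, 84, 10, -∞, 81]
  [37, ∞, 91, 10, -∞, 81]
  [37, 71, ∞, 10, 65, 71]
  [37, 41, 41, ∞, -∞, 56]
  [-∞, -∞, 46, -∞, ∞, -∞]
  [24, 24, 24, 10, 39, ∞]
D(3):
  [∞, 84, 84, 10, 65, 81]
  [37, ∞, 91, 10, 65, 81]
  [37, 71, ∞, 10, 65, 71]
  [37, 41, 41, ∞, 41, 56]
  [37, 46, 46, 10, ∞, 46]
  [24, 24, 24, 10, 39, ∞]
D(4):
  [∞, 84, 84, 10, 65, 81]
  [37, ∞, 91, 10, 65, 81]
  [37, 71, ∞, 10, 65, 71]
  [37, 41, 41, ∞, 41, 56]
  [37, 46, 46, 10, ∞, 46]
  [24, 24, 24, 10, 39, ∞]
D(5):
  [∞, 84, 84, 10, 65, 81]
  [37, ∞, 91, 10, 65, 81]
  [37, 71, ∞, 10, 65, 71]
  [37, 41, 41, ∞, 41, 56]
  [37, 46, 46, 10, ∞, 46]
  [37, 39, 39, 10, 39, ∞]
D(6):
  [∞, 84, 84, 10, 65, 81]
  [37, ∞, 91, 10, 65, 81]
  [37, 71, ∞, 10, 65, 71]
  [37, 41, 41, ∞, 41, 56]
  [37, 46, 46, 10, ∞, 46]
  [37, 39, 39, 10, 39, ∞]
Answer: W*[0][4] = 65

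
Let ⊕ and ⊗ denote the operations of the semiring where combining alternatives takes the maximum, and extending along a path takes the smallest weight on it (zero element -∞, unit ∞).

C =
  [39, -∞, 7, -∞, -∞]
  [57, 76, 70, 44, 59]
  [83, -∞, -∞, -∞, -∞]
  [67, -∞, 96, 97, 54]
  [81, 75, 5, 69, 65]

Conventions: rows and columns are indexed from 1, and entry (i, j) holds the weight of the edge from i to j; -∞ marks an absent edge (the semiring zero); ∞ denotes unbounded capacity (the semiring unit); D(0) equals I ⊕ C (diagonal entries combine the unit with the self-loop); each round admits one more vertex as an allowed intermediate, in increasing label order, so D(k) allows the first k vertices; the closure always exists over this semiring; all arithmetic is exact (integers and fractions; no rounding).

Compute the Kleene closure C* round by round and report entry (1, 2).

D(0):
  [∞, -∞, 7, -∞, -∞]
  [57, ∞, 70, 44, 59]
  [83, -∞, ∞, -∞, -∞]
  [67, -∞, 96, ∞, 54]
  [81, 75, 5, 69, ∞]
D(1):
  [∞, -∞, 7, -∞, -∞]
  [57, ∞, 70, 44, 59]
  [83, -∞, ∞, -∞, -∞]
  [67, -∞, 96, ∞, 54]
  [81, 75, 7, 69, ∞]
D(2):
  [∞, -∞, 7, -∞, -∞]
  [57, ∞, 70, 44, 59]
  [83, -∞, ∞, -∞, -∞]
  [67, -∞, 96, ∞, 54]
  [81, 75, 70, 69, ∞]
D(3):
  [∞, -∞, 7, -∞, -∞]
  [70, ∞, 70, 44, 59]
  [83, -∞, ∞, -∞, -∞]
  [83, -∞, 96, ∞, 54]
  [81, 75, 70, 69, ∞]
D(4):
  [∞, -∞, 7, -∞, -∞]
  [70, ∞, 70, 44, 59]
  [83, -∞, ∞, -∞, -∞]
  [83, -∞, 96, ∞, 54]
  [81, 75, 70, 69, ∞]
D(5):
  [∞, -∞, 7, -∞, -∞]
  [70, ∞, 70, 59, 59]
  [83, -∞, ∞, -∞, -∞]
  [83, 54, 96, ∞, 54]
  [81, 75, 70, 69, ∞]
Answer: C*[1][2] = -∞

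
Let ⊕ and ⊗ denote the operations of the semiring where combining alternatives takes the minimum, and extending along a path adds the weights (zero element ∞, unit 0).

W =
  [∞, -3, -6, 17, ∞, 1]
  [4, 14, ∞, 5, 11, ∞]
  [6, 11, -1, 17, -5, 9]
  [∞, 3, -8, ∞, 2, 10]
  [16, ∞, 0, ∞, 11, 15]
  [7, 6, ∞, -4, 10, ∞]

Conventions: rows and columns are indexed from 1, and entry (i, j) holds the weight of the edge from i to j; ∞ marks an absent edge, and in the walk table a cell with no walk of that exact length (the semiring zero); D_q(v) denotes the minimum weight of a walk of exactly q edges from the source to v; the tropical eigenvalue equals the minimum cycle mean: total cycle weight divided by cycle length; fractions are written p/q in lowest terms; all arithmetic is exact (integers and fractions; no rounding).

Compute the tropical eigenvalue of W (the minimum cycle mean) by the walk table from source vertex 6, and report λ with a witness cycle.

q=0: [∞, ∞, ∞, ∞, ∞, 0]
q=1: [7, 6, ∞, -4, 10, ∞]
q=2: [10, -1, -12, 11, -2, 6]
q=3: [-6, -1, -13, 2, -17, -3]
q=4: [-7, -9, -17, -7, -18, -5]
q=5: [-11, -10, -18, -9, -22, -8]
q=6: [-12, -14, -22, -12, -23, -10]
Optimal cycle mean attained by: cycle 3->5->3, total (-5) + 0, length 2.
Answer: λ = -5/2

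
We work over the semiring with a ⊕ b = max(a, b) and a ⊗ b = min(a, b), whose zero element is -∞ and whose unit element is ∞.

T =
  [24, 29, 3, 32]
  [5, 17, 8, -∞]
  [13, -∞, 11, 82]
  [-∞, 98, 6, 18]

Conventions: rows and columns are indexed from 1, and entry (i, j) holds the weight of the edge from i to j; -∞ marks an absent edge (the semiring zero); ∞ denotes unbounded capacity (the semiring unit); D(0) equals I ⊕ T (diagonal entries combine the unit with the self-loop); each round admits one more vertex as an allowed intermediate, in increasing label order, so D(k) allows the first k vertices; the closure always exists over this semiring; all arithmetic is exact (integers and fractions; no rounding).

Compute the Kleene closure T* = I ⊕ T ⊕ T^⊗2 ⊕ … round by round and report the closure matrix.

D(0):
  [∞, 29, 3, 32]
  [5, ∞, 8, -∞]
  [13, -∞, ∞, 82]
  [-∞, 98, 6, ∞]
D(1):
  [∞, 29, 3, 32]
  [5, ∞, 8, 5]
  [13, 13, ∞, 82]
  [-∞, 98, 6, ∞]
D(2):
  [∞, 29, 8, 32]
  [5, ∞, 8, 5]
  [13, 13, ∞, 82]
  [5, 98, 8, ∞]
D(3):
  [∞, 29, 8, 32]
  [8, ∞, 8, 8]
  [13, 13, ∞, 82]
  [8, 98, 8, ∞]
D(4):
  [∞, 32, 8, 32]
  [8, ∞, 8, 8]
  [13, 82, ∞, 82]
  [8, 98, 8, ∞]
Answer: T* = [[∞, 32, 8, 32], [8, ∞, 8, 8], [13, 82, ∞, 82], [8, 98, 8, ∞]]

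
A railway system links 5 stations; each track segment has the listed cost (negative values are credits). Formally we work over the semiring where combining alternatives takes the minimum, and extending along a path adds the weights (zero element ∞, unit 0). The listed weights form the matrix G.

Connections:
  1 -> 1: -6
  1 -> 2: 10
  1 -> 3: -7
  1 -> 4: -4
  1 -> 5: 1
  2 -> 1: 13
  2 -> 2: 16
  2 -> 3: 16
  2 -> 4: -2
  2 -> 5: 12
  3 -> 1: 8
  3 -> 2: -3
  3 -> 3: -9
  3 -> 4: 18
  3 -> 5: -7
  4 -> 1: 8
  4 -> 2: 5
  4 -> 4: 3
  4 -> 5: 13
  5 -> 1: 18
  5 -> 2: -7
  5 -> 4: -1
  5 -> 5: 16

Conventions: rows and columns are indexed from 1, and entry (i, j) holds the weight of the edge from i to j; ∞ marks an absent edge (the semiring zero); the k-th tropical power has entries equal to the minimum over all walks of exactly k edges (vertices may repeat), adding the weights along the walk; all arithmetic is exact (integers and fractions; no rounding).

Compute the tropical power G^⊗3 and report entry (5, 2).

G^⊗2:
  [-12, -10, -16, -10, -14]
  [6, 3, 6, 1, 9]
  [-1, -14, -18, -8, -16]
  [2, 6, 1, 3, 9]
  [6, 4, 9, -9, 5]
G^⊗3:
  [-18, -21, -25, -16, -23]
  [0, 2, -3, 1, -1]
  [-10, -23, -27, -17, -25]
  [-4, -2, -8, -2, -6]
  [-1, -4, -1, -6, 2]
Key observation: the optimum is the walk 5->2->4->2, with weight (-7) + (-2) + 5 = -4.
Optimal value attained by: walk 5->2->4->2.
Answer: (G^⊗3)[5][2] = -4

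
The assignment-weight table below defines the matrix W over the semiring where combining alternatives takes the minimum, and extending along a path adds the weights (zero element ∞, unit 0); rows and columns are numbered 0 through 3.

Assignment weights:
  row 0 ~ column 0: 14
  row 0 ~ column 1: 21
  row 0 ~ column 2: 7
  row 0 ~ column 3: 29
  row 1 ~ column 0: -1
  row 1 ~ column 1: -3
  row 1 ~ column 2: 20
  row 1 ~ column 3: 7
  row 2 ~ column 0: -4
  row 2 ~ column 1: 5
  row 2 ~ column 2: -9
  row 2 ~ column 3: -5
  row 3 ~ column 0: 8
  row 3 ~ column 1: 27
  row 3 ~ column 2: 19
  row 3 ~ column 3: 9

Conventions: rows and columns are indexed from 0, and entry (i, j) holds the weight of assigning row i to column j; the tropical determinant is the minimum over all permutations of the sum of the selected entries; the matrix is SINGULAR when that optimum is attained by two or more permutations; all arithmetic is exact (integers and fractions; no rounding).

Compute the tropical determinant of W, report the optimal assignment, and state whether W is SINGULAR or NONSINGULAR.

σ = (0, 1, 2, 3): 14 + (-3) + (-9) + 9 = 11
σ = (0, 1, 3, 2): 14 + (-3) + (-5) + 19 = 25
σ = (0, 2, 1, 3): 14 + 20 + 5 + 9 = 48
σ = (0, 2, 3, 1): 14 + 20 + (-5) + 27 = 56
σ = (0, 3, 1, 2): 14 + 7 + 5 + 19 = 45
σ = (0, 3, 2, 1): 14 + 7 + (-9) + 27 = 39
σ = (1, 0, 2, 3): 21 + (-1) + (-9) + 9 = 20
σ = (1, 0, 3, 2): 21 + (-1) + (-5) + 19 = 34
σ = (1, 2, 0, 3): 21 + 20 + (-4) + 9 = 46
σ = (1, 2, 3, 0): 21 + 20 + (-5) + 8 = 44
σ = (1, 3, 0, 2): 21 + 7 + (-4) + 19 = 43
σ = (1, 3, 2, 0): 21 + 7 + (-9) + 8 = 27
σ = (2, 0, 1, 3): 7 + (-1) + 5 + 9 = 20
σ = (2, 0, 3, 1): 7 + (-1) + (-5) + 27 = 28
σ = (2, 1, 0, 3): 7 + (-3) + (-4) + 9 = 9
σ = (2, 1, 3, 0): 7 + (-3) + (-5) + 8 = 7
σ = (2, 3, 0, 1): 7 + 7 + (-4) + 27 = 37
σ = (2, 3, 1, 0): 7 + 7 + 5 + 8 = 27
σ = (3, 0, 1, 2): 29 + (-1) + 5 + 19 = 52
σ = (3, 0, 2, 1): 29 + (-1) + (-9) + 27 = 46
σ = (3, 1, 0, 2): 29 + (-3) + (-4) + 19 = 41
σ = (3, 1, 2, 0): 29 + (-3) + (-9) + 8 = 25
σ = (3, 2, 0, 1): 29 + 20 + (-4) + 27 = 72
σ = (3, 2, 1, 0): 29 + 20 + 5 + 8 = 62
Optimal value attained by: σ = (2, 1, 3, 0).
Answer: det⊕(W) = 7; verdict: NONSINGULAR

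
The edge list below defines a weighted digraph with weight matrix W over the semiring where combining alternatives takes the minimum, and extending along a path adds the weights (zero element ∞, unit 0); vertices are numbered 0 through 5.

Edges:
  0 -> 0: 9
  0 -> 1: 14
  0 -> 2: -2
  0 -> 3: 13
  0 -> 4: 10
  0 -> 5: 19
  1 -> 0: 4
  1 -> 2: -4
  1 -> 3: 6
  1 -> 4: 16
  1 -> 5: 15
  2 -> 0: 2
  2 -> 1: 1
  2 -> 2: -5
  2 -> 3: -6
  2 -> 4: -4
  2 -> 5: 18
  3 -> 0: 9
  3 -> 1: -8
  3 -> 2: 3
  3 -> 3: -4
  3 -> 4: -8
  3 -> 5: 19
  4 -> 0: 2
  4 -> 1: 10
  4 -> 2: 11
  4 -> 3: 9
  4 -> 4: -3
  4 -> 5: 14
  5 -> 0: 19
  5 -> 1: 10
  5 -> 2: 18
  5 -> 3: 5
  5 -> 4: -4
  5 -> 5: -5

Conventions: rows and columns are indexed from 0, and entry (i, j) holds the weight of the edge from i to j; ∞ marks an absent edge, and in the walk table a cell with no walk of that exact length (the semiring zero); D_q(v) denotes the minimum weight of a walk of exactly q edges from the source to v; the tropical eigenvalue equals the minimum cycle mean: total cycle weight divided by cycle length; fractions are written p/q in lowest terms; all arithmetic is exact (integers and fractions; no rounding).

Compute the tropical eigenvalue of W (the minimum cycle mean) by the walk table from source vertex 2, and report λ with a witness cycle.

q=0: [∞, ∞, 0, ∞, ∞, ∞]
q=1: [2, 1, -5, -6, -4, 18]
q=2: [-3, -14, -10, -11, -14, 10]
q=3: [-12, -19, -18, -16, -19, 0]
q=4: [-17, -24, -23, -24, -24, -5]
q=5: [-22, -32, -28, -29, -32, -10]
q=6: [-30, -37, -36, -34, -37, -18]
Optimal cycle mean attained by: cycle 1->2->3->1, total (-4) + (-6) + (-8), length 3.
Answer: λ = -6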